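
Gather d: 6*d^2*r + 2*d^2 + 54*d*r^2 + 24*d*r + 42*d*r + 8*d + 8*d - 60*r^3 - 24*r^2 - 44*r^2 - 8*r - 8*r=d^2*(6*r + 2) + d*(54*r^2 + 66*r + 16) - 60*r^3 - 68*r^2 - 16*r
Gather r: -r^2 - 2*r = -r^2 - 2*r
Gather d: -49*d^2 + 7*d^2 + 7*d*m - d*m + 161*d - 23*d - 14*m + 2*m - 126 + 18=-42*d^2 + d*(6*m + 138) - 12*m - 108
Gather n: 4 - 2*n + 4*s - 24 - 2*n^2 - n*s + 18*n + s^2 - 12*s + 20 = -2*n^2 + n*(16 - s) + s^2 - 8*s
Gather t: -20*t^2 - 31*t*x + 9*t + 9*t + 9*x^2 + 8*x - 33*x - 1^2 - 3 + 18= -20*t^2 + t*(18 - 31*x) + 9*x^2 - 25*x + 14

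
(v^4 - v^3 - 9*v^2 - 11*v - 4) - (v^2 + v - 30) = v^4 - v^3 - 10*v^2 - 12*v + 26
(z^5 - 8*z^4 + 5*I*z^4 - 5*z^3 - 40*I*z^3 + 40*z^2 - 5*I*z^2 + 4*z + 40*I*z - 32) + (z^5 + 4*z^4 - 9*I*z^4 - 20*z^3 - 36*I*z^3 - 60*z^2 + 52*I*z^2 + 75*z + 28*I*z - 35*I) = 2*z^5 - 4*z^4 - 4*I*z^4 - 25*z^3 - 76*I*z^3 - 20*z^2 + 47*I*z^2 + 79*z + 68*I*z - 32 - 35*I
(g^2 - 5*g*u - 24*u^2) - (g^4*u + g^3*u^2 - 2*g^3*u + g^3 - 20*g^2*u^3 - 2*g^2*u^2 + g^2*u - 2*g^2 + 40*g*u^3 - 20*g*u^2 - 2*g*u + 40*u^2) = -g^4*u - g^3*u^2 + 2*g^3*u - g^3 + 20*g^2*u^3 + 2*g^2*u^2 - g^2*u + 3*g^2 - 40*g*u^3 + 20*g*u^2 - 3*g*u - 64*u^2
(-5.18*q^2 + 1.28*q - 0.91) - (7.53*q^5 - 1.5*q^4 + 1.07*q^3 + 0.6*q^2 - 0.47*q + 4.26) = -7.53*q^5 + 1.5*q^4 - 1.07*q^3 - 5.78*q^2 + 1.75*q - 5.17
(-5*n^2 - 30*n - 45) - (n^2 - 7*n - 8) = -6*n^2 - 23*n - 37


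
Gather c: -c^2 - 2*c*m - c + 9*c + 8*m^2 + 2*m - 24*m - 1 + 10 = -c^2 + c*(8 - 2*m) + 8*m^2 - 22*m + 9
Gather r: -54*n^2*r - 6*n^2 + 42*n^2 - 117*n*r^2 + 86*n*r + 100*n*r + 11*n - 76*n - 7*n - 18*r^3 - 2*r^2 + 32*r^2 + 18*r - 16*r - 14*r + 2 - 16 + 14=36*n^2 - 72*n - 18*r^3 + r^2*(30 - 117*n) + r*(-54*n^2 + 186*n - 12)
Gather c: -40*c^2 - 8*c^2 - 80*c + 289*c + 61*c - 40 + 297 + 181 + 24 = -48*c^2 + 270*c + 462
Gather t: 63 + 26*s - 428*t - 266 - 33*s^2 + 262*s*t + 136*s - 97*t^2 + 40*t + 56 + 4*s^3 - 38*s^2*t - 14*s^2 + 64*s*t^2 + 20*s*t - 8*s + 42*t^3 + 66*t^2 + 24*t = 4*s^3 - 47*s^2 + 154*s + 42*t^3 + t^2*(64*s - 31) + t*(-38*s^2 + 282*s - 364) - 147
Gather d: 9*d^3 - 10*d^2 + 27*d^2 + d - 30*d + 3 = 9*d^3 + 17*d^2 - 29*d + 3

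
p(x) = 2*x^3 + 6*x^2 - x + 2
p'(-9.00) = 377.00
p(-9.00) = -961.00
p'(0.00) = -1.00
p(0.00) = 2.00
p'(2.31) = 58.74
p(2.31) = 56.36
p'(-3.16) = 20.99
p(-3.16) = 1.96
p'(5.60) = 254.36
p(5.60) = 535.79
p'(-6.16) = 152.75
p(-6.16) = -231.66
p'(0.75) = 11.38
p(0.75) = 5.47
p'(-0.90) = -6.94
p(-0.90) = 6.30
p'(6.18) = 302.31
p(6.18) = 697.03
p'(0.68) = 9.93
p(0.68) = 4.72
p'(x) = 6*x^2 + 12*x - 1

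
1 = 1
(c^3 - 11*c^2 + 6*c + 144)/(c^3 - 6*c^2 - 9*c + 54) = (c - 8)/(c - 3)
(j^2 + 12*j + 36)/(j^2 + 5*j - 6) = (j + 6)/(j - 1)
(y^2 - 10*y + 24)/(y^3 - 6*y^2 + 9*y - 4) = (y - 6)/(y^2 - 2*y + 1)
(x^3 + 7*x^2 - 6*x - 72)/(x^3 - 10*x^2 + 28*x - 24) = (x^3 + 7*x^2 - 6*x - 72)/(x^3 - 10*x^2 + 28*x - 24)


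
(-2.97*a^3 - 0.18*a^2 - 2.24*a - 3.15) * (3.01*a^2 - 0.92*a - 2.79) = -8.9397*a^5 + 2.1906*a^4 + 1.7095*a^3 - 6.9185*a^2 + 9.1476*a + 8.7885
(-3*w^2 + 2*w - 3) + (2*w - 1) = -3*w^2 + 4*w - 4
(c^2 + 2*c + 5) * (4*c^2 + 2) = 4*c^4 + 8*c^3 + 22*c^2 + 4*c + 10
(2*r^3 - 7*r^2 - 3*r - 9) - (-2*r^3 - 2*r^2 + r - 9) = 4*r^3 - 5*r^2 - 4*r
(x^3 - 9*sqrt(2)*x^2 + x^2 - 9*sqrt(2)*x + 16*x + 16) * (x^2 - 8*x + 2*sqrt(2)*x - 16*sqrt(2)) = x^5 - 7*sqrt(2)*x^4 - 7*x^4 - 28*x^3 + 49*sqrt(2)*x^3 + 88*sqrt(2)*x^2 + 140*x^2 - 224*sqrt(2)*x + 160*x - 256*sqrt(2)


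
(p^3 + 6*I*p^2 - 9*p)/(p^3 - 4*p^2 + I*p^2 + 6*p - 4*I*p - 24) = p*(p + 3*I)/(p^2 - 2*p*(2 + I) + 8*I)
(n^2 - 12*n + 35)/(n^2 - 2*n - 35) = (n - 5)/(n + 5)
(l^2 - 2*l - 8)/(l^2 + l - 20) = (l + 2)/(l + 5)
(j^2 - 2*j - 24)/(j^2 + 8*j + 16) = (j - 6)/(j + 4)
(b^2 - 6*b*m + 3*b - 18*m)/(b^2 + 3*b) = (b - 6*m)/b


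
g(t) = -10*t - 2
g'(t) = -10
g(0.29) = -4.90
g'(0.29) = -10.00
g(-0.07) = -1.30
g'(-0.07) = -10.00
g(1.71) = -19.10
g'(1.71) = -10.00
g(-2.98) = 27.80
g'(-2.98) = -10.00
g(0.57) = -7.70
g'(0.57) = -10.00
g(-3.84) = 36.40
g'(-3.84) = -10.00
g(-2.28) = 20.80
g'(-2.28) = -10.00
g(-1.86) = 16.60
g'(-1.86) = -10.00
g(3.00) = -32.00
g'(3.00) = -10.00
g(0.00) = -2.00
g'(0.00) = -10.00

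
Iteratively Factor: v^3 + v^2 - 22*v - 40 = (v - 5)*(v^2 + 6*v + 8) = (v - 5)*(v + 2)*(v + 4)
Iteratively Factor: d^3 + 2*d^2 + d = (d)*(d^2 + 2*d + 1) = d*(d + 1)*(d + 1)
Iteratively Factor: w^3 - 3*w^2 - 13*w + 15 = (w - 5)*(w^2 + 2*w - 3) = (w - 5)*(w + 3)*(w - 1)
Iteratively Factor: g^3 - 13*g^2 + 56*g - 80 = (g - 5)*(g^2 - 8*g + 16) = (g - 5)*(g - 4)*(g - 4)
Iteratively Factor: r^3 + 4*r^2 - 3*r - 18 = (r - 2)*(r^2 + 6*r + 9) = (r - 2)*(r + 3)*(r + 3)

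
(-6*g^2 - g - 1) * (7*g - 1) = -42*g^3 - g^2 - 6*g + 1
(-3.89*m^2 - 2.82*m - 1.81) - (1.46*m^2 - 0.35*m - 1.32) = -5.35*m^2 - 2.47*m - 0.49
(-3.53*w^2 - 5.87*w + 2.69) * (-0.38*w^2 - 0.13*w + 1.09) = 1.3414*w^4 + 2.6895*w^3 - 4.1068*w^2 - 6.748*w + 2.9321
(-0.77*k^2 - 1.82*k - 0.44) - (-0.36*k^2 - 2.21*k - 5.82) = -0.41*k^2 + 0.39*k + 5.38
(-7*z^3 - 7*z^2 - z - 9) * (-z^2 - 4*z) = 7*z^5 + 35*z^4 + 29*z^3 + 13*z^2 + 36*z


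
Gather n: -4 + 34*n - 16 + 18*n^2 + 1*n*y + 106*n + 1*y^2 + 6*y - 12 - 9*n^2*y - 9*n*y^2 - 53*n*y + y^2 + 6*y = n^2*(18 - 9*y) + n*(-9*y^2 - 52*y + 140) + 2*y^2 + 12*y - 32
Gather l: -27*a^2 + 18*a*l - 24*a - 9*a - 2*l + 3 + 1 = -27*a^2 - 33*a + l*(18*a - 2) + 4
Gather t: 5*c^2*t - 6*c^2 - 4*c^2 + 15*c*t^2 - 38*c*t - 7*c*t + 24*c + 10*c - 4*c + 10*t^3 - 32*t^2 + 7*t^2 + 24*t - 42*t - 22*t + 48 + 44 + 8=-10*c^2 + 30*c + 10*t^3 + t^2*(15*c - 25) + t*(5*c^2 - 45*c - 40) + 100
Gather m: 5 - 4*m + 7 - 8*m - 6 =6 - 12*m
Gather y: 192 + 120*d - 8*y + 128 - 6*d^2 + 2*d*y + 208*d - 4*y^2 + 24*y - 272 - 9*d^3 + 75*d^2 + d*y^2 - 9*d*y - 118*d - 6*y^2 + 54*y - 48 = -9*d^3 + 69*d^2 + 210*d + y^2*(d - 10) + y*(70 - 7*d)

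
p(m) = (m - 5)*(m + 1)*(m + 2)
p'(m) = (m - 5)*(m + 1) + (m - 5)*(m + 2) + (m + 1)*(m + 2)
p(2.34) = -38.56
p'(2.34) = -5.93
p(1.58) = -31.59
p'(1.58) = -11.83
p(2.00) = -36.00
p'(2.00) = -9.00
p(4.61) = -14.46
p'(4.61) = 32.32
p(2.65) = -39.89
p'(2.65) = -2.53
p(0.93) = -23.02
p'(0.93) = -14.13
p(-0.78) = -1.55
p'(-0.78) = -8.05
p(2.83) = -40.14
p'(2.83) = -0.29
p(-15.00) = -3640.00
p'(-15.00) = 722.00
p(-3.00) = -16.00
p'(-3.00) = 26.00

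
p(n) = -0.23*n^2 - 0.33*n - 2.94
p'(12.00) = -5.85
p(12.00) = -40.02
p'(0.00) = -0.33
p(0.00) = -2.94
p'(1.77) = -1.14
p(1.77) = -4.24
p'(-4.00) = 1.51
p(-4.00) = -5.30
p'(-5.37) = 2.14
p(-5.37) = -7.80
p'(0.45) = -0.54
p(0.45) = -3.14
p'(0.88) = -0.73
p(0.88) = -3.41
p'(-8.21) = 3.45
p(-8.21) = -15.73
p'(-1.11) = 0.18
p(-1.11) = -2.86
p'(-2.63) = 0.88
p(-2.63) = -3.66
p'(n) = -0.46*n - 0.33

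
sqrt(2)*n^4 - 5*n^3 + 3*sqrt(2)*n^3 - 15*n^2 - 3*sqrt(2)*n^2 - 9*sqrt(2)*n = n*(n + 3)*(n - 3*sqrt(2))*(sqrt(2)*n + 1)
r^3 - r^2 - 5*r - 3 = (r - 3)*(r + 1)^2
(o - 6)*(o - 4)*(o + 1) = o^3 - 9*o^2 + 14*o + 24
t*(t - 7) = t^2 - 7*t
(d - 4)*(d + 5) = d^2 + d - 20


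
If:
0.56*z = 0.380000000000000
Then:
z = 0.68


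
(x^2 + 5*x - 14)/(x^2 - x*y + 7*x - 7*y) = (x - 2)/(x - y)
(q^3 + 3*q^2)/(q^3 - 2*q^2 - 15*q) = q/(q - 5)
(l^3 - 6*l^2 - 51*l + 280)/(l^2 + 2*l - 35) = l - 8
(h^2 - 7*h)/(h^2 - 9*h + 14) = h/(h - 2)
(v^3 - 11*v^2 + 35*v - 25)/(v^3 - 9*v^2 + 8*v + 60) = (v^2 - 6*v + 5)/(v^2 - 4*v - 12)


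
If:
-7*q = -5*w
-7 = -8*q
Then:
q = 7/8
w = 49/40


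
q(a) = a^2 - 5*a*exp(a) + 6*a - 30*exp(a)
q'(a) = -5*a*exp(a) + 2*a - 35*exp(a) + 6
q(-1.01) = -14.13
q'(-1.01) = -6.93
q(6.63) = -47751.26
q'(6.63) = -51603.15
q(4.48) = -4576.55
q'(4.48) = -5049.71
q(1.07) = -95.49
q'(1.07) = -109.50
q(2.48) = -485.28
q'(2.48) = -555.06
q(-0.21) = -24.68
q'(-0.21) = -21.94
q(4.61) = -5281.77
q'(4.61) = -5817.88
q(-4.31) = -7.40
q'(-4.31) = -2.80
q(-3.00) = -9.75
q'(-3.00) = -1.00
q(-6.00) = 0.00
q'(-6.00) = -6.01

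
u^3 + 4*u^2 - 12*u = u*(u - 2)*(u + 6)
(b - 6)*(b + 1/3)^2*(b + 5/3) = b^4 - 11*b^3/3 - 115*b^2/9 - 193*b/27 - 10/9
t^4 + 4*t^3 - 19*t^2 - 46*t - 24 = (t - 4)*(t + 1)^2*(t + 6)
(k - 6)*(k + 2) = k^2 - 4*k - 12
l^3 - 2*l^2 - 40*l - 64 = (l - 8)*(l + 2)*(l + 4)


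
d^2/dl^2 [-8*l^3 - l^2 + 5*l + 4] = -48*l - 2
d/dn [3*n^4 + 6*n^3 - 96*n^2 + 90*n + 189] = 12*n^3 + 18*n^2 - 192*n + 90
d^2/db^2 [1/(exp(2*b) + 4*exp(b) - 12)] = 4*(-(exp(b) + 1)*(exp(2*b) + 4*exp(b) - 12) + 2*(exp(b) + 2)^2*exp(b))*exp(b)/(exp(2*b) + 4*exp(b) - 12)^3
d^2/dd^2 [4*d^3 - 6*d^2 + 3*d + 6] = 24*d - 12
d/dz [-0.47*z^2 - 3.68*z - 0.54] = -0.94*z - 3.68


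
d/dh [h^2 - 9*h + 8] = 2*h - 9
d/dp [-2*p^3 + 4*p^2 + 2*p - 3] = -6*p^2 + 8*p + 2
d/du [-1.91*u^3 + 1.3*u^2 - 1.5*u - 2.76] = -5.73*u^2 + 2.6*u - 1.5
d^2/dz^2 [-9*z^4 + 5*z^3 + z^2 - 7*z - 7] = -108*z^2 + 30*z + 2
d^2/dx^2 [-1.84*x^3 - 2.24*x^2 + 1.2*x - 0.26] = -11.04*x - 4.48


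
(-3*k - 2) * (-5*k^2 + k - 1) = 15*k^3 + 7*k^2 + k + 2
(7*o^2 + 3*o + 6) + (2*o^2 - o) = 9*o^2 + 2*o + 6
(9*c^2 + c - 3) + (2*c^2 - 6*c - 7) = 11*c^2 - 5*c - 10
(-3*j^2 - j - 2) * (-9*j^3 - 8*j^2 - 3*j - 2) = 27*j^5 + 33*j^4 + 35*j^3 + 25*j^2 + 8*j + 4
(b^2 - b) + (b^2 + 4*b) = 2*b^2 + 3*b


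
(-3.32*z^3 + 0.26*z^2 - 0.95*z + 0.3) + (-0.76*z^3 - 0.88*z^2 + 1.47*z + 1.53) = -4.08*z^3 - 0.62*z^2 + 0.52*z + 1.83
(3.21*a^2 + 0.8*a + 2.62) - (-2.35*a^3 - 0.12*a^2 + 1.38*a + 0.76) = 2.35*a^3 + 3.33*a^2 - 0.58*a + 1.86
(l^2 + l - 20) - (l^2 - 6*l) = 7*l - 20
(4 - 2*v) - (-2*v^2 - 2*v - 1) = 2*v^2 + 5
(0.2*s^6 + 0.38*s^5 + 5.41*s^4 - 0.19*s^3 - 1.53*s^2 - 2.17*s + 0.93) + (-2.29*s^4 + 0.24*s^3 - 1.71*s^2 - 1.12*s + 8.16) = 0.2*s^6 + 0.38*s^5 + 3.12*s^4 + 0.05*s^3 - 3.24*s^2 - 3.29*s + 9.09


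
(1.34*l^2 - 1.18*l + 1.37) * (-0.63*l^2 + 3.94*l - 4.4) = -0.8442*l^4 + 6.023*l^3 - 11.4083*l^2 + 10.5898*l - 6.028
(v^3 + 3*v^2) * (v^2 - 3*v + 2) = v^5 - 7*v^3 + 6*v^2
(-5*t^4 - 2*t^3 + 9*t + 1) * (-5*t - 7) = 25*t^5 + 45*t^4 + 14*t^3 - 45*t^2 - 68*t - 7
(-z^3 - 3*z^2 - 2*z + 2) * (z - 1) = -z^4 - 2*z^3 + z^2 + 4*z - 2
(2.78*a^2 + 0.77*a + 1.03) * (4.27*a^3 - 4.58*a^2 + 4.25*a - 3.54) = 11.8706*a^5 - 9.4445*a^4 + 12.6865*a^3 - 11.2861*a^2 + 1.6517*a - 3.6462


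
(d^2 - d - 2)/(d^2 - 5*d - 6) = (d - 2)/(d - 6)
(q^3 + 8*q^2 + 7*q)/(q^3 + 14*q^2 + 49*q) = (q + 1)/(q + 7)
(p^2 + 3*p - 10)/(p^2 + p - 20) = (p - 2)/(p - 4)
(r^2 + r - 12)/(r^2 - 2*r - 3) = (r + 4)/(r + 1)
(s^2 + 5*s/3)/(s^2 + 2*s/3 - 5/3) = s/(s - 1)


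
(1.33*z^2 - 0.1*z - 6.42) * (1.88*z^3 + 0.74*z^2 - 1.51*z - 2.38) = 2.5004*z^5 + 0.7962*z^4 - 14.1519*z^3 - 7.7652*z^2 + 9.9322*z + 15.2796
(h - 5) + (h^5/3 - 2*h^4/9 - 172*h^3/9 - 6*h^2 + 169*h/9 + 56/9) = h^5/3 - 2*h^4/9 - 172*h^3/9 - 6*h^2 + 178*h/9 + 11/9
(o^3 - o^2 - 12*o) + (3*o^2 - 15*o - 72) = o^3 + 2*o^2 - 27*o - 72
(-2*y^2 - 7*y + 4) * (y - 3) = -2*y^3 - y^2 + 25*y - 12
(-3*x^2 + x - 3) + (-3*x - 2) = -3*x^2 - 2*x - 5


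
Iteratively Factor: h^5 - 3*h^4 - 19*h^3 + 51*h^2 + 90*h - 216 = (h + 3)*(h^4 - 6*h^3 - h^2 + 54*h - 72) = (h - 2)*(h + 3)*(h^3 - 4*h^2 - 9*h + 36) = (h - 3)*(h - 2)*(h + 3)*(h^2 - h - 12) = (h - 4)*(h - 3)*(h - 2)*(h + 3)*(h + 3)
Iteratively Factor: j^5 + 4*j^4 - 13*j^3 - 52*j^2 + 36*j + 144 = (j - 2)*(j^4 + 6*j^3 - j^2 - 54*j - 72) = (j - 2)*(j + 4)*(j^3 + 2*j^2 - 9*j - 18) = (j - 2)*(j + 3)*(j + 4)*(j^2 - j - 6) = (j - 2)*(j + 2)*(j + 3)*(j + 4)*(j - 3)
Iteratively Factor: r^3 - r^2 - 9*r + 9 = (r + 3)*(r^2 - 4*r + 3) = (r - 3)*(r + 3)*(r - 1)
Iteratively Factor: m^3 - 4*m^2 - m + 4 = (m + 1)*(m^2 - 5*m + 4) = (m - 1)*(m + 1)*(m - 4)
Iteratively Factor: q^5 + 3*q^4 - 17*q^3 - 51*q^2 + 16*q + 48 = (q + 1)*(q^4 + 2*q^3 - 19*q^2 - 32*q + 48) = (q + 1)*(q + 3)*(q^3 - q^2 - 16*q + 16) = (q - 4)*(q + 1)*(q + 3)*(q^2 + 3*q - 4) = (q - 4)*(q - 1)*(q + 1)*(q + 3)*(q + 4)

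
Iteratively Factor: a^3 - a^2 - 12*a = (a + 3)*(a^2 - 4*a) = (a - 4)*(a + 3)*(a)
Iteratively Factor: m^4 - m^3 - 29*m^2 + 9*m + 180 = (m + 4)*(m^3 - 5*m^2 - 9*m + 45) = (m - 3)*(m + 4)*(m^2 - 2*m - 15) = (m - 3)*(m + 3)*(m + 4)*(m - 5)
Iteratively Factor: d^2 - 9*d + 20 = (d - 5)*(d - 4)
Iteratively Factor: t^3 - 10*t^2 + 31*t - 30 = (t - 3)*(t^2 - 7*t + 10) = (t - 5)*(t - 3)*(t - 2)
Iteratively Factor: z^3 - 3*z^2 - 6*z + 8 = (z + 2)*(z^2 - 5*z + 4) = (z - 1)*(z + 2)*(z - 4)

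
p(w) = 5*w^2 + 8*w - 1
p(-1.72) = 0.03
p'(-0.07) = 7.30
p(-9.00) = 332.00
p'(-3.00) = -22.00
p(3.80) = 101.60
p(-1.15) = -3.59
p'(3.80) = 46.00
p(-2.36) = 7.97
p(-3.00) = 20.00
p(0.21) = 0.90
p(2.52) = 50.91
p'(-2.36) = -15.60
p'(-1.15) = -3.50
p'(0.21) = 10.10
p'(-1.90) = -11.00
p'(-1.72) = -9.20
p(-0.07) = -1.54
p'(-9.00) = -82.00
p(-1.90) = 1.85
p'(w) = 10*w + 8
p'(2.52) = 33.20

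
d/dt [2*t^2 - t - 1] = 4*t - 1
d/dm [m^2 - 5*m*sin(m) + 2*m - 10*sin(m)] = -5*m*cos(m) + 2*m - 5*sin(m) - 10*cos(m) + 2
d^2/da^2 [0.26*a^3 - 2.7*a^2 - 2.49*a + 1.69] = 1.56*a - 5.4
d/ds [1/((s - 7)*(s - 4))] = (11 - 2*s)/(s^4 - 22*s^3 + 177*s^2 - 616*s + 784)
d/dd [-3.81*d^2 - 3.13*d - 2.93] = -7.62*d - 3.13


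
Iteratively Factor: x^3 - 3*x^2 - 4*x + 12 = (x - 2)*(x^2 - x - 6) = (x - 3)*(x - 2)*(x + 2)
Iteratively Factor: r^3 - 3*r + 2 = (r + 2)*(r^2 - 2*r + 1) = (r - 1)*(r + 2)*(r - 1)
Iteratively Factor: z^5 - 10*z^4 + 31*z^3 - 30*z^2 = (z)*(z^4 - 10*z^3 + 31*z^2 - 30*z) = z*(z - 2)*(z^3 - 8*z^2 + 15*z) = z*(z - 5)*(z - 2)*(z^2 - 3*z) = z*(z - 5)*(z - 3)*(z - 2)*(z)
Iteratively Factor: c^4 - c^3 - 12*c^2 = (c + 3)*(c^3 - 4*c^2) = c*(c + 3)*(c^2 - 4*c) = c^2*(c + 3)*(c - 4)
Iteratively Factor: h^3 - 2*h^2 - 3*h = (h)*(h^2 - 2*h - 3) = h*(h + 1)*(h - 3)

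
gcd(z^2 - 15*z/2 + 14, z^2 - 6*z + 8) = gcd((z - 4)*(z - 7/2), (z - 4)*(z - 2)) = z - 4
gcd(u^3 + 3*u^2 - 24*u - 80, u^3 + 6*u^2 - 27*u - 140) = u^2 - u - 20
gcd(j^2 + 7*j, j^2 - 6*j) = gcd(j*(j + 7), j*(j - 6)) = j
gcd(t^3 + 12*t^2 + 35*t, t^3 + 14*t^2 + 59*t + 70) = t^2 + 12*t + 35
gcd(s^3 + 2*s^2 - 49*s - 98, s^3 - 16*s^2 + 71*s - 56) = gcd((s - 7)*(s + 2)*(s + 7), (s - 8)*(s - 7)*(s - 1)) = s - 7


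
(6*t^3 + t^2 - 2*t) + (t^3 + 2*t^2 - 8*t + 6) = 7*t^3 + 3*t^2 - 10*t + 6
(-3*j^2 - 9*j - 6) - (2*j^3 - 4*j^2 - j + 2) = -2*j^3 + j^2 - 8*j - 8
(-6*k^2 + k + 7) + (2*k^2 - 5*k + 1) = -4*k^2 - 4*k + 8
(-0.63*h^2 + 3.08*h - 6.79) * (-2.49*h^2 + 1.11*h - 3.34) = 1.5687*h^4 - 8.3685*h^3 + 22.4301*h^2 - 17.8241*h + 22.6786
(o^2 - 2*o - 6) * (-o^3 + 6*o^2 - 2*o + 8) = -o^5 + 8*o^4 - 8*o^3 - 24*o^2 - 4*o - 48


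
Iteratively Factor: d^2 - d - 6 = (d - 3)*(d + 2)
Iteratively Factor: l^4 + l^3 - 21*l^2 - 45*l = (l + 3)*(l^3 - 2*l^2 - 15*l) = (l - 5)*(l + 3)*(l^2 + 3*l) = l*(l - 5)*(l + 3)*(l + 3)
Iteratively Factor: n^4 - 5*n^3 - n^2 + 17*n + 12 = (n - 3)*(n^3 - 2*n^2 - 7*n - 4) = (n - 4)*(n - 3)*(n^2 + 2*n + 1) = (n - 4)*(n - 3)*(n + 1)*(n + 1)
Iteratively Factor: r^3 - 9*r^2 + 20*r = (r - 4)*(r^2 - 5*r) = r*(r - 4)*(r - 5)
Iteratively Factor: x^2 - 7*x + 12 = (x - 3)*(x - 4)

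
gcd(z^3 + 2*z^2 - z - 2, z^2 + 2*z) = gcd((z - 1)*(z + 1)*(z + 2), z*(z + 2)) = z + 2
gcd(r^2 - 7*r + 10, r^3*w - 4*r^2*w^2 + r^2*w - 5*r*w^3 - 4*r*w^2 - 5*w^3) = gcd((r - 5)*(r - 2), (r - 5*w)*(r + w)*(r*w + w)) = 1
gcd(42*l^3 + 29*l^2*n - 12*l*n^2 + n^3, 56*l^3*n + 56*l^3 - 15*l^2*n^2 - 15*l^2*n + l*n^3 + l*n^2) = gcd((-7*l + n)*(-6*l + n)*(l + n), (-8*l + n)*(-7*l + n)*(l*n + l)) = 7*l - n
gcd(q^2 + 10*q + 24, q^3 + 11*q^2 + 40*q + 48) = q + 4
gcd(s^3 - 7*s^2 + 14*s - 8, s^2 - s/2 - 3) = s - 2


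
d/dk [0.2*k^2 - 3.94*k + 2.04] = 0.4*k - 3.94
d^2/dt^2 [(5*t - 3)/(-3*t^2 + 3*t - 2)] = 6*(-3*(2*t - 1)^2*(5*t - 3) + (15*t - 8)*(3*t^2 - 3*t + 2))/(3*t^2 - 3*t + 2)^3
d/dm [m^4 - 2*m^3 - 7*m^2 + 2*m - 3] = 4*m^3 - 6*m^2 - 14*m + 2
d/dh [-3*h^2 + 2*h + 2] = 2 - 6*h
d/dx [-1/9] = 0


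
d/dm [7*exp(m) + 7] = 7*exp(m)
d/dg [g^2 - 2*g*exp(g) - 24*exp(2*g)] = -2*g*exp(g) + 2*g - 48*exp(2*g) - 2*exp(g)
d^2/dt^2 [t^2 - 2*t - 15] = 2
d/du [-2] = 0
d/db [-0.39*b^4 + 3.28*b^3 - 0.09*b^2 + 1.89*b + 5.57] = -1.56*b^3 + 9.84*b^2 - 0.18*b + 1.89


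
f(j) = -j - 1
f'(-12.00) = -1.00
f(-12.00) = 11.00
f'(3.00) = -1.00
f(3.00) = -4.00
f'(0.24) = -1.00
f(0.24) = -1.24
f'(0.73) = -1.00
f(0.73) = -1.73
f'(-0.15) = -1.00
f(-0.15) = -0.85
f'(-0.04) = -1.00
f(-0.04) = -0.96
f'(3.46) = -1.00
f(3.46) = -4.46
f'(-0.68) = -1.00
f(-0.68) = -0.32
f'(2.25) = -1.00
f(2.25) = -3.25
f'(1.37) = -1.00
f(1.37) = -2.37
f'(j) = -1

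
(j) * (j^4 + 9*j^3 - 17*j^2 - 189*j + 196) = j^5 + 9*j^4 - 17*j^3 - 189*j^2 + 196*j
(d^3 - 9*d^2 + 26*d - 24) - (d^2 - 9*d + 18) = d^3 - 10*d^2 + 35*d - 42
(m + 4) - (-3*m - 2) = 4*m + 6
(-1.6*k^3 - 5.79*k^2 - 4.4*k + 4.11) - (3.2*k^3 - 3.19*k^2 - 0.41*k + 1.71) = -4.8*k^3 - 2.6*k^2 - 3.99*k + 2.4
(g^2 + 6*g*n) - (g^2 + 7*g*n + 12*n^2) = -g*n - 12*n^2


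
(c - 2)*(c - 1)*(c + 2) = c^3 - c^2 - 4*c + 4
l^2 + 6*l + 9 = (l + 3)^2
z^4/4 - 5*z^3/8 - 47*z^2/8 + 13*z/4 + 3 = (z/4 + 1)*(z - 6)*(z - 1)*(z + 1/2)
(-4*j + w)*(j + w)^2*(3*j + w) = -12*j^4 - 25*j^3*w - 13*j^2*w^2 + j*w^3 + w^4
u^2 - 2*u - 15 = (u - 5)*(u + 3)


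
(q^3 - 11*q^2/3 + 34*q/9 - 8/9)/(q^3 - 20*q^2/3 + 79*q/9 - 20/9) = (q - 2)/(q - 5)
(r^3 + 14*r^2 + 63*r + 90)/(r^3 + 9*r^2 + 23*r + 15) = (r + 6)/(r + 1)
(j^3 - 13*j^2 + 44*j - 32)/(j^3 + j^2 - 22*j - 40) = (j^3 - 13*j^2 + 44*j - 32)/(j^3 + j^2 - 22*j - 40)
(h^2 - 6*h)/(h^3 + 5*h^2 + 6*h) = (h - 6)/(h^2 + 5*h + 6)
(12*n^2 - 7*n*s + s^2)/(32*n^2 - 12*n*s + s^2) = (-3*n + s)/(-8*n + s)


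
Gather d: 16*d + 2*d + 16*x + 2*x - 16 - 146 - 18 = 18*d + 18*x - 180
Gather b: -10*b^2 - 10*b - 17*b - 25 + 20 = -10*b^2 - 27*b - 5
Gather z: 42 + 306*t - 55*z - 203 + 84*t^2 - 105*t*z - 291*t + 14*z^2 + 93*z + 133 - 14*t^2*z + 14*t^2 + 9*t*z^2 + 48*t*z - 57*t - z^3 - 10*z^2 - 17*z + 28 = 98*t^2 - 42*t - z^3 + z^2*(9*t + 4) + z*(-14*t^2 - 57*t + 21)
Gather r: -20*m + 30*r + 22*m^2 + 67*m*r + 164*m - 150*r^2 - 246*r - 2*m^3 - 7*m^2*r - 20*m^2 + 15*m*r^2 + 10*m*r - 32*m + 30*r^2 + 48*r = -2*m^3 + 2*m^2 + 112*m + r^2*(15*m - 120) + r*(-7*m^2 + 77*m - 168)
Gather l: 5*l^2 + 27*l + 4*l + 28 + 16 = 5*l^2 + 31*l + 44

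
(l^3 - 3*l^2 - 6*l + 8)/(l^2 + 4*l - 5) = (l^2 - 2*l - 8)/(l + 5)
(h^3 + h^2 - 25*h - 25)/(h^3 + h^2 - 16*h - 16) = (h^2 - 25)/(h^2 - 16)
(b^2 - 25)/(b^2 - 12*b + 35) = (b + 5)/(b - 7)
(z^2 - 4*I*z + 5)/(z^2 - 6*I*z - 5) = (z + I)/(z - I)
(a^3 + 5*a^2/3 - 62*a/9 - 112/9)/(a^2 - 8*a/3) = a + 13/3 + 14/(3*a)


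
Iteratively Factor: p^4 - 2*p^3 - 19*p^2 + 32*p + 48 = (p - 4)*(p^3 + 2*p^2 - 11*p - 12) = (p - 4)*(p + 1)*(p^2 + p - 12) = (p - 4)*(p - 3)*(p + 1)*(p + 4)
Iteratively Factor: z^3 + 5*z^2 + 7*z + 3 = (z + 1)*(z^2 + 4*z + 3) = (z + 1)^2*(z + 3)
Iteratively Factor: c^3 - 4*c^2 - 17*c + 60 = (c + 4)*(c^2 - 8*c + 15) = (c - 5)*(c + 4)*(c - 3)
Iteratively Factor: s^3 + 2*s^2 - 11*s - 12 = (s + 1)*(s^2 + s - 12) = (s + 1)*(s + 4)*(s - 3)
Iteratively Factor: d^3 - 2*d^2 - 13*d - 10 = (d + 2)*(d^2 - 4*d - 5) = (d + 1)*(d + 2)*(d - 5)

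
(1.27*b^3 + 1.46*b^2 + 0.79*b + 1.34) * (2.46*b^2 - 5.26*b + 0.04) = 3.1242*b^5 - 3.0886*b^4 - 5.6854*b^3 - 0.8006*b^2 - 7.0168*b + 0.0536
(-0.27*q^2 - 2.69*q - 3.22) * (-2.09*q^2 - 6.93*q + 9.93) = 0.5643*q^4 + 7.4932*q^3 + 22.6904*q^2 - 4.3971*q - 31.9746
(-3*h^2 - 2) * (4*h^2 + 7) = -12*h^4 - 29*h^2 - 14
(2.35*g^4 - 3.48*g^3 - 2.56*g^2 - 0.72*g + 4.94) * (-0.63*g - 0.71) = -1.4805*g^5 + 0.5239*g^4 + 4.0836*g^3 + 2.2712*g^2 - 2.601*g - 3.5074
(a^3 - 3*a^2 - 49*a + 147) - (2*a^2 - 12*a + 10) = a^3 - 5*a^2 - 37*a + 137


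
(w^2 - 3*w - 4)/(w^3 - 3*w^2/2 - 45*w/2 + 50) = 2*(w + 1)/(2*w^2 + 5*w - 25)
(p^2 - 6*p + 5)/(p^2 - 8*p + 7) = (p - 5)/(p - 7)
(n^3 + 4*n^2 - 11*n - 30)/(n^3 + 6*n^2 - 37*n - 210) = (n^2 - n - 6)/(n^2 + n - 42)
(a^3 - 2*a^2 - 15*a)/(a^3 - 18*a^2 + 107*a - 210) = a*(a + 3)/(a^2 - 13*a + 42)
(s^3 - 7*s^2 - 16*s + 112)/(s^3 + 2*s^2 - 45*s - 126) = (s^2 - 16)/(s^2 + 9*s + 18)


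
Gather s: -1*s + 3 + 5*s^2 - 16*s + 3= 5*s^2 - 17*s + 6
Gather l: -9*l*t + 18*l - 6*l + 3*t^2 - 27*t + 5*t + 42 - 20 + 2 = l*(12 - 9*t) + 3*t^2 - 22*t + 24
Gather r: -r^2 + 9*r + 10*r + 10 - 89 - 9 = -r^2 + 19*r - 88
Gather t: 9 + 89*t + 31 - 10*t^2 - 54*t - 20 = -10*t^2 + 35*t + 20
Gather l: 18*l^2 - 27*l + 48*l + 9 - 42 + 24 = 18*l^2 + 21*l - 9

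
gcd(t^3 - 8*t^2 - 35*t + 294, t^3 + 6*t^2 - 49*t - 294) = t^2 - t - 42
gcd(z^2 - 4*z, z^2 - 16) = z - 4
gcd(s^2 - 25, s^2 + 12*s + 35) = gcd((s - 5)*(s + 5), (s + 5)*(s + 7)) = s + 5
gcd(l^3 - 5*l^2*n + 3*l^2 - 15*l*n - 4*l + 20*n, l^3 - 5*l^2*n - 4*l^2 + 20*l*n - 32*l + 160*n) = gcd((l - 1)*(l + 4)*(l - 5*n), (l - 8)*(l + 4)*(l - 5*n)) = l^2 - 5*l*n + 4*l - 20*n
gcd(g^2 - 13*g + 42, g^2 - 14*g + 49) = g - 7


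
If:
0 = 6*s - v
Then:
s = v/6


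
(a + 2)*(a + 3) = a^2 + 5*a + 6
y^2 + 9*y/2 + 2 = (y + 1/2)*(y + 4)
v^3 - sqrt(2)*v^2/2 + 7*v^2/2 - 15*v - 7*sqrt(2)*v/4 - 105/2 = (v + 7/2)*(v - 3*sqrt(2))*(v + 5*sqrt(2)/2)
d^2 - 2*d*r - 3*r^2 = (d - 3*r)*(d + r)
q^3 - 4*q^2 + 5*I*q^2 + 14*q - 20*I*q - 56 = (q - 4)*(q - 2*I)*(q + 7*I)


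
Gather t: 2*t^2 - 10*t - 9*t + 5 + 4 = 2*t^2 - 19*t + 9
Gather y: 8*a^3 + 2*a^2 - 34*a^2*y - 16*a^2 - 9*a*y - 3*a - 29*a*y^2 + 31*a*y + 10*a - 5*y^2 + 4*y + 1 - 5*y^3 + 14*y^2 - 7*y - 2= 8*a^3 - 14*a^2 + 7*a - 5*y^3 + y^2*(9 - 29*a) + y*(-34*a^2 + 22*a - 3) - 1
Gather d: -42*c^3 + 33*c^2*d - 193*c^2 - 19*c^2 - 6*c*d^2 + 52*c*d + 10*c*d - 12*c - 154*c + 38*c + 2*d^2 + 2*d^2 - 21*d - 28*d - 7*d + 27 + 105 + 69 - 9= -42*c^3 - 212*c^2 - 128*c + d^2*(4 - 6*c) + d*(33*c^2 + 62*c - 56) + 192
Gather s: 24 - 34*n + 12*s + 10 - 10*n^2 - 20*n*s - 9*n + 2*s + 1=-10*n^2 - 43*n + s*(14 - 20*n) + 35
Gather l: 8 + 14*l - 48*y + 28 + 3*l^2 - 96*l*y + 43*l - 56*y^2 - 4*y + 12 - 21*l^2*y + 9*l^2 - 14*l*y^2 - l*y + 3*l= l^2*(12 - 21*y) + l*(-14*y^2 - 97*y + 60) - 56*y^2 - 52*y + 48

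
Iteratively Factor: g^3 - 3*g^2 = (g)*(g^2 - 3*g) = g^2*(g - 3)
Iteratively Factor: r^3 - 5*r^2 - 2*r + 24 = (r - 3)*(r^2 - 2*r - 8) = (r - 4)*(r - 3)*(r + 2)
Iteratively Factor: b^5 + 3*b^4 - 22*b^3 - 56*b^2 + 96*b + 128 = (b - 2)*(b^4 + 5*b^3 - 12*b^2 - 80*b - 64) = (b - 4)*(b - 2)*(b^3 + 9*b^2 + 24*b + 16) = (b - 4)*(b - 2)*(b + 1)*(b^2 + 8*b + 16) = (b - 4)*(b - 2)*(b + 1)*(b + 4)*(b + 4)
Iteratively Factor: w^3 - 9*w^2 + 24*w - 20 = (w - 2)*(w^2 - 7*w + 10) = (w - 2)^2*(w - 5)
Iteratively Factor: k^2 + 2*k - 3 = (k - 1)*(k + 3)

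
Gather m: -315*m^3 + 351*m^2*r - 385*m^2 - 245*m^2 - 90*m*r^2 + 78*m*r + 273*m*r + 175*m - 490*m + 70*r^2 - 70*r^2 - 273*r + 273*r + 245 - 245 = -315*m^3 + m^2*(351*r - 630) + m*(-90*r^2 + 351*r - 315)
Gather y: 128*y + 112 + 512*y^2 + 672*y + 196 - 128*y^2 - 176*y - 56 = 384*y^2 + 624*y + 252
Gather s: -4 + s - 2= s - 6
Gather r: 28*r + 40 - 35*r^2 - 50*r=-35*r^2 - 22*r + 40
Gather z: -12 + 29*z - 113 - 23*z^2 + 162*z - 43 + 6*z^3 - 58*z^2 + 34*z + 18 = 6*z^3 - 81*z^2 + 225*z - 150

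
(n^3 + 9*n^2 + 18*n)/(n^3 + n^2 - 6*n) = (n + 6)/(n - 2)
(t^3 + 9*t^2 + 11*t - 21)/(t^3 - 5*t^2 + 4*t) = (t^2 + 10*t + 21)/(t*(t - 4))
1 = 1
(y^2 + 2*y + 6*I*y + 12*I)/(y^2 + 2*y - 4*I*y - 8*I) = (y + 6*I)/(y - 4*I)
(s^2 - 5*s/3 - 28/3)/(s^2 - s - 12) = (s + 7/3)/(s + 3)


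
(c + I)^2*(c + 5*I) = c^3 + 7*I*c^2 - 11*c - 5*I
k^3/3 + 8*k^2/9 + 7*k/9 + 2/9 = (k/3 + 1/3)*(k + 2/3)*(k + 1)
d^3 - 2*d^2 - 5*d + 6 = (d - 3)*(d - 1)*(d + 2)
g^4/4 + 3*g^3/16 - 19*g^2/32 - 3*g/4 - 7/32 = (g/4 + 1/4)*(g - 7/4)*(g + 1/2)*(g + 1)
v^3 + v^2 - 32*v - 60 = (v - 6)*(v + 2)*(v + 5)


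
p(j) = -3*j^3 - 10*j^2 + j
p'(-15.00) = -1724.00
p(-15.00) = 7860.00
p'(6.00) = -443.00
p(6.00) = -1002.00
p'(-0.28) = 5.89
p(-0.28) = -1.00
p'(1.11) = -32.29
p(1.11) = -15.31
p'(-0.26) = 5.59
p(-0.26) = -0.88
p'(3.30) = -163.01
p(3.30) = -213.41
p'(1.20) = -35.96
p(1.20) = -18.38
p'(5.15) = -340.70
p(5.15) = -669.85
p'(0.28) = -5.31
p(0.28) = -0.57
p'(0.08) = -0.66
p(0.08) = 0.01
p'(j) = -9*j^2 - 20*j + 1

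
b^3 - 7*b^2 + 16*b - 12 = (b - 3)*(b - 2)^2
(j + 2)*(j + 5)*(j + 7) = j^3 + 14*j^2 + 59*j + 70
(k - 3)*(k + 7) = k^2 + 4*k - 21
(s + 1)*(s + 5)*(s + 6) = s^3 + 12*s^2 + 41*s + 30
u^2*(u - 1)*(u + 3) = u^4 + 2*u^3 - 3*u^2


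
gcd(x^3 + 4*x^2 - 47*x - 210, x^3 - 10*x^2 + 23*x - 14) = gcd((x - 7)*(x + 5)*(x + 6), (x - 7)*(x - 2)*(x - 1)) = x - 7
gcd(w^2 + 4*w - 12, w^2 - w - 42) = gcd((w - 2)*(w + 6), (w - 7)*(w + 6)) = w + 6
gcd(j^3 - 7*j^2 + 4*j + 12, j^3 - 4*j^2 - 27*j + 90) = j - 6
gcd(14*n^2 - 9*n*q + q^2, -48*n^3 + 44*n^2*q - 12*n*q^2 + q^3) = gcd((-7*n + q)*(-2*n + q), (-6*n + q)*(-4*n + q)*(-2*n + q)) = -2*n + q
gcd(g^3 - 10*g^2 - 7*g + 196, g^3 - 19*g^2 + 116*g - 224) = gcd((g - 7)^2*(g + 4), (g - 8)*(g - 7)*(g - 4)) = g - 7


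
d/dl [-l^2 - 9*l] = -2*l - 9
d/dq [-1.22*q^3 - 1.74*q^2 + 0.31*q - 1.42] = -3.66*q^2 - 3.48*q + 0.31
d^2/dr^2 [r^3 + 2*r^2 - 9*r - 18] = 6*r + 4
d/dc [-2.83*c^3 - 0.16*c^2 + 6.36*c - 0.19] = -8.49*c^2 - 0.32*c + 6.36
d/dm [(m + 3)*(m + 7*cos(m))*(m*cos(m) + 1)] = -(m + 3)*(m + 7*cos(m))*(m*sin(m) - cos(m)) - (m + 3)*(m*cos(m) + 1)*(7*sin(m) - 1) + (m + 7*cos(m))*(m*cos(m) + 1)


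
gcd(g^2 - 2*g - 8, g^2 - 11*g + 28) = g - 4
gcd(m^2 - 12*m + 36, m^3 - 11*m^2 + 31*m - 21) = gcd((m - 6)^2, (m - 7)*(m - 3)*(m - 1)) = 1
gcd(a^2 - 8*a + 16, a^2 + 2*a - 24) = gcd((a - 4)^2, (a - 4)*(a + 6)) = a - 4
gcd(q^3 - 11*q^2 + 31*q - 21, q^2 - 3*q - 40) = 1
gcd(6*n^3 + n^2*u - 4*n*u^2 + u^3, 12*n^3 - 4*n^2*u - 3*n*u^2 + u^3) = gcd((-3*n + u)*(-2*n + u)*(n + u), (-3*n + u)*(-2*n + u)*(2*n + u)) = 6*n^2 - 5*n*u + u^2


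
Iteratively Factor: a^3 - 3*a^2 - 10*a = (a)*(a^2 - 3*a - 10) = a*(a - 5)*(a + 2)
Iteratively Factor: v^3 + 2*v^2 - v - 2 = (v + 2)*(v^2 - 1) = (v - 1)*(v + 2)*(v + 1)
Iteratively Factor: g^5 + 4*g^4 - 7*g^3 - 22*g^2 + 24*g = (g - 1)*(g^4 + 5*g^3 - 2*g^2 - 24*g) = (g - 1)*(g + 3)*(g^3 + 2*g^2 - 8*g) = g*(g - 1)*(g + 3)*(g^2 + 2*g - 8) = g*(g - 1)*(g + 3)*(g + 4)*(g - 2)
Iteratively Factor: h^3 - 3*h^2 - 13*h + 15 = (h + 3)*(h^2 - 6*h + 5) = (h - 1)*(h + 3)*(h - 5)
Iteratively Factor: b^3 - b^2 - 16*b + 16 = (b - 4)*(b^2 + 3*b - 4) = (b - 4)*(b - 1)*(b + 4)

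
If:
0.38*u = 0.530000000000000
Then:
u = 1.39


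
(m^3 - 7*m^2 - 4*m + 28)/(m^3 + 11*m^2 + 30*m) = (m^3 - 7*m^2 - 4*m + 28)/(m*(m^2 + 11*m + 30))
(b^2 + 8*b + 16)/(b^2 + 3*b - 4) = (b + 4)/(b - 1)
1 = 1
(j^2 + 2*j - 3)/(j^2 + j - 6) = (j - 1)/(j - 2)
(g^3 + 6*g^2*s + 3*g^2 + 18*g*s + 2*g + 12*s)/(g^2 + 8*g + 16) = (g^3 + 6*g^2*s + 3*g^2 + 18*g*s + 2*g + 12*s)/(g^2 + 8*g + 16)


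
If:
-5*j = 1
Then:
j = -1/5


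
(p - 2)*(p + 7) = p^2 + 5*p - 14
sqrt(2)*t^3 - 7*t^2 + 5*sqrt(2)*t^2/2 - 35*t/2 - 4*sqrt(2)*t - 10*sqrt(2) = (t + 5/2)*(t - 4*sqrt(2))*(sqrt(2)*t + 1)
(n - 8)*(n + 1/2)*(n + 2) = n^3 - 11*n^2/2 - 19*n - 8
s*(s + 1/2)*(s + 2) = s^3 + 5*s^2/2 + s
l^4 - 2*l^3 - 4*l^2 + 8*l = l*(l - 2)^2*(l + 2)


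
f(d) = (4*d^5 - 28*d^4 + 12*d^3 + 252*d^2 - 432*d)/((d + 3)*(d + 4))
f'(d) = (20*d^4 - 112*d^3 + 36*d^2 + 504*d - 432)/((d + 3)*(d + 4)) - (4*d^5 - 28*d^4 + 12*d^3 + 252*d^2 - 432*d)/((d + 3)*(d + 4)^2) - (4*d^5 - 28*d^4 + 12*d^3 + 252*d^2 - 432*d)/((d + 3)^2*(d + 4)) = 4*(3*d^4 - 4*d^3 - 87*d^2 + 264*d - 144)/(d^2 + 8*d + 16)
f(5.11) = 11.09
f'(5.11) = 21.45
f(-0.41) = 23.43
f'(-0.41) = -82.71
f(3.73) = -0.28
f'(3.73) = 0.23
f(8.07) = 279.79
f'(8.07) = 190.61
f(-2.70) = 1808.44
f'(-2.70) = -2965.36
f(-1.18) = 151.49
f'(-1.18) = -283.82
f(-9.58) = -14758.84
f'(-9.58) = 2328.84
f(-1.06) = 120.29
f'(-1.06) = -237.42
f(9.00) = 498.46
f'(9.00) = 282.89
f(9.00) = 498.46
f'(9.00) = 282.89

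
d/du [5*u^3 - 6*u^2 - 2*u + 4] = 15*u^2 - 12*u - 2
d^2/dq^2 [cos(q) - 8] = -cos(q)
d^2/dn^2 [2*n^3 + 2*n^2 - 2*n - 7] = 12*n + 4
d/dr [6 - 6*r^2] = -12*r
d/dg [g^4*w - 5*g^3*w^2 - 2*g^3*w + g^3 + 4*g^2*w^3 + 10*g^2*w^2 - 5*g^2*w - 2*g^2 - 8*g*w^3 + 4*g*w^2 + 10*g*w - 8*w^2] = 4*g^3*w - 15*g^2*w^2 - 6*g^2*w + 3*g^2 + 8*g*w^3 + 20*g*w^2 - 10*g*w - 4*g - 8*w^3 + 4*w^2 + 10*w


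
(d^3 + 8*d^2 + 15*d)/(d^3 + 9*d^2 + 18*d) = (d + 5)/(d + 6)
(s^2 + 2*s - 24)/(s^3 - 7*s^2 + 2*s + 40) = (s + 6)/(s^2 - 3*s - 10)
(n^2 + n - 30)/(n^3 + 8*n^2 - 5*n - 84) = (n^2 + n - 30)/(n^3 + 8*n^2 - 5*n - 84)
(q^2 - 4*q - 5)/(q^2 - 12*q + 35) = (q + 1)/(q - 7)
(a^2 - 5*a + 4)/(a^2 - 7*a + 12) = (a - 1)/(a - 3)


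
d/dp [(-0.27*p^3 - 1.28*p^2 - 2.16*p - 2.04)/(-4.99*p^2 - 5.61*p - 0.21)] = (1.3473*p^4 + 3.0294*p^3 - 3.4275*p^2 - 19.8216*p - 10.9908)/(24.9001*p^4 + 55.9878*p^3 + 33.5679*p^2 + 2.3562*p + 0.0441)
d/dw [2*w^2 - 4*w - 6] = 4*w - 4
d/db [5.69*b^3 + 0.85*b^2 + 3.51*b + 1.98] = 17.07*b^2 + 1.7*b + 3.51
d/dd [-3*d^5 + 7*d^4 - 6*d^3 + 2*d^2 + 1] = d*(-15*d^3 + 28*d^2 - 18*d + 4)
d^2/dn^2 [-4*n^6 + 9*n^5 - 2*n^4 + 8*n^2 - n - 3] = -120*n^4 + 180*n^3 - 24*n^2 + 16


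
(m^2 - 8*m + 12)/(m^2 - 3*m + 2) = (m - 6)/(m - 1)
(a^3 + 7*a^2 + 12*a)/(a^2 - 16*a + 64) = a*(a^2 + 7*a + 12)/(a^2 - 16*a + 64)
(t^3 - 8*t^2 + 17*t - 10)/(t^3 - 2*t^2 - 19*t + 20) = (t - 2)/(t + 4)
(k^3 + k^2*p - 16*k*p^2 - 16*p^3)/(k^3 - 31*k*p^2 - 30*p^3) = (-k^2 + 16*p^2)/(-k^2 + k*p + 30*p^2)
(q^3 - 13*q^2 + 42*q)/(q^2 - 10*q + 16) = q*(q^2 - 13*q + 42)/(q^2 - 10*q + 16)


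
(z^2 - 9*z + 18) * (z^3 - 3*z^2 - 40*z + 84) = z^5 - 12*z^4 + 5*z^3 + 390*z^2 - 1476*z + 1512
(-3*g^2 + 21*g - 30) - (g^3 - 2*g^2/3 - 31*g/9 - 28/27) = -g^3 - 7*g^2/3 + 220*g/9 - 782/27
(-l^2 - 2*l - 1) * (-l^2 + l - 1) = l^4 + l^3 + l + 1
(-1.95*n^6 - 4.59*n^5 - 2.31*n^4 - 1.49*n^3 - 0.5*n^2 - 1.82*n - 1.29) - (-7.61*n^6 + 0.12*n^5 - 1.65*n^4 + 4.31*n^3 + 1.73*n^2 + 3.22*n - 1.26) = 5.66*n^6 - 4.71*n^5 - 0.66*n^4 - 5.8*n^3 - 2.23*n^2 - 5.04*n - 0.03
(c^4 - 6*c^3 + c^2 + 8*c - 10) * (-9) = -9*c^4 + 54*c^3 - 9*c^2 - 72*c + 90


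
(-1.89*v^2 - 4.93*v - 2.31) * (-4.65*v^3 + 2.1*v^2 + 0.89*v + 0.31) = 8.7885*v^5 + 18.9555*v^4 - 1.2936*v^3 - 9.8246*v^2 - 3.5842*v - 0.7161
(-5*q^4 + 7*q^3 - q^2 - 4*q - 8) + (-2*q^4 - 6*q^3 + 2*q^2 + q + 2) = -7*q^4 + q^3 + q^2 - 3*q - 6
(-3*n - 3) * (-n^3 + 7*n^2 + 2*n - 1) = 3*n^4 - 18*n^3 - 27*n^2 - 3*n + 3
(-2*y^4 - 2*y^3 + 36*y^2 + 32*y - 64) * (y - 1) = -2*y^5 + 38*y^3 - 4*y^2 - 96*y + 64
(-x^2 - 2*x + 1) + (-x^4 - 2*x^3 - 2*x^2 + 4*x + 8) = -x^4 - 2*x^3 - 3*x^2 + 2*x + 9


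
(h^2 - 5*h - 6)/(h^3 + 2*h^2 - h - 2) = (h - 6)/(h^2 + h - 2)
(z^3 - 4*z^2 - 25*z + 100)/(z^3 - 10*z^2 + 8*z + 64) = (z^2 - 25)/(z^2 - 6*z - 16)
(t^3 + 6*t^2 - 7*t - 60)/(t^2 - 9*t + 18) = (t^2 + 9*t + 20)/(t - 6)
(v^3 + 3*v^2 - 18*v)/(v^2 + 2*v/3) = 3*(v^2 + 3*v - 18)/(3*v + 2)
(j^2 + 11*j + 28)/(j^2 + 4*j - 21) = (j + 4)/(j - 3)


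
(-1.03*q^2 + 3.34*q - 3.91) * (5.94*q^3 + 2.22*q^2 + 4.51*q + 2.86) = -6.1182*q^5 + 17.553*q^4 - 20.4559*q^3 + 3.4374*q^2 - 8.0817*q - 11.1826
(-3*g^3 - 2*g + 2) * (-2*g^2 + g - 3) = 6*g^5 - 3*g^4 + 13*g^3 - 6*g^2 + 8*g - 6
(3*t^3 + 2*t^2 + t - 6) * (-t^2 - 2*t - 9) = -3*t^5 - 8*t^4 - 32*t^3 - 14*t^2 + 3*t + 54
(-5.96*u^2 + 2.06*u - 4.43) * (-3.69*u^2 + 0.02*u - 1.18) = 21.9924*u^4 - 7.7206*u^3 + 23.4207*u^2 - 2.5194*u + 5.2274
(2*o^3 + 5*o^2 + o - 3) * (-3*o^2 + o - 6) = -6*o^5 - 13*o^4 - 10*o^3 - 20*o^2 - 9*o + 18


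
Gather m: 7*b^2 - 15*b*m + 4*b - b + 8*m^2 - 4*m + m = 7*b^2 + 3*b + 8*m^2 + m*(-15*b - 3)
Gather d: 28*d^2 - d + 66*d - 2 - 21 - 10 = 28*d^2 + 65*d - 33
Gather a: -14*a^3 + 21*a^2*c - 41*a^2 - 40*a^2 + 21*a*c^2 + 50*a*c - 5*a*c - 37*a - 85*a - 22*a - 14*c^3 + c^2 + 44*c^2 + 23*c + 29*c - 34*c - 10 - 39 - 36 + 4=-14*a^3 + a^2*(21*c - 81) + a*(21*c^2 + 45*c - 144) - 14*c^3 + 45*c^2 + 18*c - 81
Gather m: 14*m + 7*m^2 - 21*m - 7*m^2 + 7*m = 0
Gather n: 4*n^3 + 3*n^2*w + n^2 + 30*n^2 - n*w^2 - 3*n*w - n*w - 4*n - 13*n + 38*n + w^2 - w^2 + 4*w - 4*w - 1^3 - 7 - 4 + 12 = 4*n^3 + n^2*(3*w + 31) + n*(-w^2 - 4*w + 21)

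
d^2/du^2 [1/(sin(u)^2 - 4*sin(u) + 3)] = 2*(-2*sin(u)^3 + 4*sin(u)^2 + 5*sin(u) - 13)/((sin(u) - 3)^3*(sin(u) - 1)^2)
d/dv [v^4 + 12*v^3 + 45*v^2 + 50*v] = 4*v^3 + 36*v^2 + 90*v + 50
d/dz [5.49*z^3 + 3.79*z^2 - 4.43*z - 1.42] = 16.47*z^2 + 7.58*z - 4.43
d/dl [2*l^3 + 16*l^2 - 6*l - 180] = 6*l^2 + 32*l - 6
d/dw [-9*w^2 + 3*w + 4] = 3 - 18*w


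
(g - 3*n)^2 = g^2 - 6*g*n + 9*n^2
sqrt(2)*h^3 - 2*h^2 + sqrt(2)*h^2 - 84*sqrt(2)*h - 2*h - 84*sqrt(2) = (h - 7*sqrt(2))*(h + 6*sqrt(2))*(sqrt(2)*h + sqrt(2))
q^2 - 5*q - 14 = (q - 7)*(q + 2)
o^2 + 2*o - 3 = (o - 1)*(o + 3)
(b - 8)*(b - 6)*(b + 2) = b^3 - 12*b^2 + 20*b + 96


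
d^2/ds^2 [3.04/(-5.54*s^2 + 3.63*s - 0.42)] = (186.604928*s^2 - 122.270016*s - 3.04*(11.08*s - 3.63)*(22.16*s - 7.26) + 14.146944)/(5.54*s^2 - 3.63*s + 0.42)^3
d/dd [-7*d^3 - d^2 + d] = -21*d^2 - 2*d + 1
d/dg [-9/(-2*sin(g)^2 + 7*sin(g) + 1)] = 9*(7 - 4*sin(g))*cos(g)/(7*sin(g) + cos(2*g))^2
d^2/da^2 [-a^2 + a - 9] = -2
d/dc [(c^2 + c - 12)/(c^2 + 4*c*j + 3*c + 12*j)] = ((2*c + 1)*(c^2 + 4*c*j + 3*c + 12*j) - (2*c + 4*j + 3)*(c^2 + c - 12))/(c^2 + 4*c*j + 3*c + 12*j)^2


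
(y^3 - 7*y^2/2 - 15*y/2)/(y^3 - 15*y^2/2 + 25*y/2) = (2*y + 3)/(2*y - 5)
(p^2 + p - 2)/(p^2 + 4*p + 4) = (p - 1)/(p + 2)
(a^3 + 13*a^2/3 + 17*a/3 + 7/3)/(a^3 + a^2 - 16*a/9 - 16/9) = 3*(3*a^2 + 10*a + 7)/(9*a^2 - 16)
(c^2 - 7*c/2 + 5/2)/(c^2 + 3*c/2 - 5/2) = (2*c - 5)/(2*c + 5)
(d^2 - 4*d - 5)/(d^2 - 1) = (d - 5)/(d - 1)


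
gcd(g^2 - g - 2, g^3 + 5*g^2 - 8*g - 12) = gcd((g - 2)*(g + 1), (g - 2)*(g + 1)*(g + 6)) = g^2 - g - 2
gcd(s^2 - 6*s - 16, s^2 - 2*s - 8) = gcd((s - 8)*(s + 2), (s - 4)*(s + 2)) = s + 2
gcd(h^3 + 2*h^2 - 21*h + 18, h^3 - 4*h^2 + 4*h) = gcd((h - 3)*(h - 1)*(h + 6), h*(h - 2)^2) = 1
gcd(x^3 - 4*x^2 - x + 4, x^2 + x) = x + 1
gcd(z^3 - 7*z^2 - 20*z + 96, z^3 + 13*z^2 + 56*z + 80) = z + 4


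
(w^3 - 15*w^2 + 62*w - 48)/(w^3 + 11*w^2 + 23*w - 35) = (w^2 - 14*w + 48)/(w^2 + 12*w + 35)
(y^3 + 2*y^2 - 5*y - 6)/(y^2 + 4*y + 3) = y - 2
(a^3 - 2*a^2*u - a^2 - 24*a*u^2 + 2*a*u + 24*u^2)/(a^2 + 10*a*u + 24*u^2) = (a^2 - 6*a*u - a + 6*u)/(a + 6*u)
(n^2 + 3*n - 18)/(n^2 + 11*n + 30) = (n - 3)/(n + 5)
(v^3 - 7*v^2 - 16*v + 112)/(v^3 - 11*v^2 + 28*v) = (v + 4)/v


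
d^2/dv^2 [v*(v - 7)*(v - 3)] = 6*v - 20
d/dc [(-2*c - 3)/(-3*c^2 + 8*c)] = 6*(-c^2 - 3*c + 4)/(c^2*(9*c^2 - 48*c + 64))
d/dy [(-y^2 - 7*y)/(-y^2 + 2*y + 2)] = (-9*y^2 - 4*y - 14)/(y^4 - 4*y^3 + 8*y + 4)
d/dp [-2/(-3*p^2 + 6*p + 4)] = 12*(1 - p)/(-3*p^2 + 6*p + 4)^2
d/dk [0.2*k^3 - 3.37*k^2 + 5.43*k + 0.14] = 0.6*k^2 - 6.74*k + 5.43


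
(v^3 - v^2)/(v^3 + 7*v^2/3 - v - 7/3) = 3*v^2/(3*v^2 + 10*v + 7)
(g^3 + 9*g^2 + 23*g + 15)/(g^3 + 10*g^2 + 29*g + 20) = (g + 3)/(g + 4)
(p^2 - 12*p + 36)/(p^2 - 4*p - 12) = (p - 6)/(p + 2)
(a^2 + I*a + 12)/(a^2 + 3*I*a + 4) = (a - 3*I)/(a - I)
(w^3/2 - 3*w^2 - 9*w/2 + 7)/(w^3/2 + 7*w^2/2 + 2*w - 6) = (w - 7)/(w + 6)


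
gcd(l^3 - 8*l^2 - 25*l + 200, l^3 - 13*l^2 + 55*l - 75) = l - 5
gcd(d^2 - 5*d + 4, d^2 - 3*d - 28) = 1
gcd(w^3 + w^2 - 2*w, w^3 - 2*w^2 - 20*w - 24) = w + 2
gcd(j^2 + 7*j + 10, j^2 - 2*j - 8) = j + 2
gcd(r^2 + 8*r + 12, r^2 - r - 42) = r + 6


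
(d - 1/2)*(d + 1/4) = d^2 - d/4 - 1/8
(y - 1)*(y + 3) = y^2 + 2*y - 3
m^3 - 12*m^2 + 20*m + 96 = (m - 8)*(m - 6)*(m + 2)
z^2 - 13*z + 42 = (z - 7)*(z - 6)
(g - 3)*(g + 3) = g^2 - 9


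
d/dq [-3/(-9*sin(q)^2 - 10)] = -108*sin(2*q)/(9*cos(2*q) - 29)^2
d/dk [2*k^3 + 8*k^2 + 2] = 2*k*(3*k + 8)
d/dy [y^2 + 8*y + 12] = 2*y + 8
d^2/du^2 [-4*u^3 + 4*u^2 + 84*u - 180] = 8 - 24*u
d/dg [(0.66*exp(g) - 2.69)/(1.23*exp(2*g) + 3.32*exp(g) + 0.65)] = (-0.8118*exp(2*g) + 6.6174*exp(g) + 9.3598)*exp(g)/(1.5129*exp(4*g) + 8.1672*exp(3*g) + 12.6214*exp(2*g) + 4.316*exp(g) + 0.4225)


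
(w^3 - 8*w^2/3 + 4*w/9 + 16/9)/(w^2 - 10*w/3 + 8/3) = w + 2/3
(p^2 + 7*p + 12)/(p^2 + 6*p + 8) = (p + 3)/(p + 2)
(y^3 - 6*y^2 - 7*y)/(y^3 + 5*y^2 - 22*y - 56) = y*(y^2 - 6*y - 7)/(y^3 + 5*y^2 - 22*y - 56)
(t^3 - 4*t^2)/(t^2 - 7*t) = t*(t - 4)/(t - 7)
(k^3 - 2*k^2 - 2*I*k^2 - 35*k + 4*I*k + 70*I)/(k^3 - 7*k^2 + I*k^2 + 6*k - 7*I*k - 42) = (k + 5)/(k + 3*I)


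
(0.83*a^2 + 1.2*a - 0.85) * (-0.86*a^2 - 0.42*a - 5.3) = -0.7138*a^4 - 1.3806*a^3 - 4.172*a^2 - 6.003*a + 4.505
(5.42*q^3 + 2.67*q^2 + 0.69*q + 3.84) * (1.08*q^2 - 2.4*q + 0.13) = 5.8536*q^5 - 10.1244*q^4 - 4.9582*q^3 + 2.8383*q^2 - 9.1263*q + 0.4992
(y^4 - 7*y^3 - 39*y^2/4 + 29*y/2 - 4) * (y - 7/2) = y^5 - 21*y^4/2 + 59*y^3/4 + 389*y^2/8 - 219*y/4 + 14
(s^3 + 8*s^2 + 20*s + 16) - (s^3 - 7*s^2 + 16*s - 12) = 15*s^2 + 4*s + 28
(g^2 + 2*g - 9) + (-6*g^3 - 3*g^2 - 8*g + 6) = -6*g^3 - 2*g^2 - 6*g - 3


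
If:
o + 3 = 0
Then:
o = -3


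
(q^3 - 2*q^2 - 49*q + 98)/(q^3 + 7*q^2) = 1 - 9/q + 14/q^2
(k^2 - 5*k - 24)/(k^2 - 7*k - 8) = (k + 3)/(k + 1)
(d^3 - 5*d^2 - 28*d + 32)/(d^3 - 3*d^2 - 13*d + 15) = (d^2 - 4*d - 32)/(d^2 - 2*d - 15)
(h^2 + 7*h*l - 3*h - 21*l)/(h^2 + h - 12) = (h + 7*l)/(h + 4)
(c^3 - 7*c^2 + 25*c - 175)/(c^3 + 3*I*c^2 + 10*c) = (c^2 - c*(7 + 5*I) + 35*I)/(c*(c - 2*I))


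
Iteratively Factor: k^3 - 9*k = (k + 3)*(k^2 - 3*k) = k*(k + 3)*(k - 3)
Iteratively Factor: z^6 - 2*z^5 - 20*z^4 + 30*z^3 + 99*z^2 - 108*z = (z + 3)*(z^5 - 5*z^4 - 5*z^3 + 45*z^2 - 36*z) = (z - 4)*(z + 3)*(z^4 - z^3 - 9*z^2 + 9*z) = (z - 4)*(z + 3)^2*(z^3 - 4*z^2 + 3*z) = z*(z - 4)*(z + 3)^2*(z^2 - 4*z + 3) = z*(z - 4)*(z - 1)*(z + 3)^2*(z - 3)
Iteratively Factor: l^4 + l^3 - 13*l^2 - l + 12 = (l + 4)*(l^3 - 3*l^2 - l + 3) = (l - 1)*(l + 4)*(l^2 - 2*l - 3) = (l - 1)*(l + 1)*(l + 4)*(l - 3)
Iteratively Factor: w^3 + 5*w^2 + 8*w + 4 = (w + 1)*(w^2 + 4*w + 4) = (w + 1)*(w + 2)*(w + 2)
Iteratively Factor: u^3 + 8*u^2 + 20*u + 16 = (u + 2)*(u^2 + 6*u + 8) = (u + 2)^2*(u + 4)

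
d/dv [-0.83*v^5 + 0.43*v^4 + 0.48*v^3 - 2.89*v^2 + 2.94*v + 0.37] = -4.15*v^4 + 1.72*v^3 + 1.44*v^2 - 5.78*v + 2.94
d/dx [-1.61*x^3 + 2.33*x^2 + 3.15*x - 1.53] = -4.83*x^2 + 4.66*x + 3.15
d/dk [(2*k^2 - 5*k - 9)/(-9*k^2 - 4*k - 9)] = (-53*k^2 - 198*k + 9)/(81*k^4 + 72*k^3 + 178*k^2 + 72*k + 81)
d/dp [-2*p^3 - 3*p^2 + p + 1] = -6*p^2 - 6*p + 1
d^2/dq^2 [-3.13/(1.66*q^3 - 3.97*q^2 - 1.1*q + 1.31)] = ((31.1748*q - 24.8522)*(1.66*q^3 - 3.97*q^2 - 1.1*q + 1.31) - 3.13*(-9.96*q^2 + 15.88*q + 2.2)*(-4.98*q^2 + 7.94*q + 1.1))/(1.66*q^3 - 3.97*q^2 - 1.1*q + 1.31)^3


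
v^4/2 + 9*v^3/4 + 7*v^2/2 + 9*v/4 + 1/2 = (v/2 + 1/2)*(v + 1/2)*(v + 1)*(v + 2)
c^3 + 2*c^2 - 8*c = c*(c - 2)*(c + 4)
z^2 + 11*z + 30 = (z + 5)*(z + 6)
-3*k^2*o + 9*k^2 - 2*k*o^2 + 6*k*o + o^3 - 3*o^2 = (-3*k + o)*(k + o)*(o - 3)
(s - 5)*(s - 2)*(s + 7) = s^3 - 39*s + 70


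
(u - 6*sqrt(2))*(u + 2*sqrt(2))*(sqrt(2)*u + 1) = sqrt(2)*u^3 - 7*u^2 - 28*sqrt(2)*u - 24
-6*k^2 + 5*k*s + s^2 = (-k + s)*(6*k + s)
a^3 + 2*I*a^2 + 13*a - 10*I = (a - 2*I)*(a - I)*(a + 5*I)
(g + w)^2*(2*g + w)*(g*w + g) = 2*g^4*w + 2*g^4 + 5*g^3*w^2 + 5*g^3*w + 4*g^2*w^3 + 4*g^2*w^2 + g*w^4 + g*w^3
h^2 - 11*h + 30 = (h - 6)*(h - 5)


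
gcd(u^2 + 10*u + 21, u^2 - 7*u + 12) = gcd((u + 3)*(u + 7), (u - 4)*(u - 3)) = 1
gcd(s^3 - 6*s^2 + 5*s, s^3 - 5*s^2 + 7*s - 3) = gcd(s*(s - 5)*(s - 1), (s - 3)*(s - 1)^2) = s - 1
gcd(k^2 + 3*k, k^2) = k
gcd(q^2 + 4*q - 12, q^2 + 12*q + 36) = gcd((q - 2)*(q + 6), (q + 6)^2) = q + 6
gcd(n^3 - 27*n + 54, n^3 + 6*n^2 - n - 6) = n + 6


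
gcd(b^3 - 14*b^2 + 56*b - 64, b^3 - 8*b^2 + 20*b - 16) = b^2 - 6*b + 8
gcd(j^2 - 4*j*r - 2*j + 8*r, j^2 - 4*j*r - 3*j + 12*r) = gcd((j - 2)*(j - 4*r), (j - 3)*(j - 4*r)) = -j + 4*r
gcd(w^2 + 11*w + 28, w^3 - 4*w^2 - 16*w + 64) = w + 4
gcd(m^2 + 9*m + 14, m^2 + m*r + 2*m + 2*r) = m + 2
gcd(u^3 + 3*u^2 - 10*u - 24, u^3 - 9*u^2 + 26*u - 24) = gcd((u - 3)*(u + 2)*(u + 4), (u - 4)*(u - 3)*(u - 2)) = u - 3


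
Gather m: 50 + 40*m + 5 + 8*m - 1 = 48*m + 54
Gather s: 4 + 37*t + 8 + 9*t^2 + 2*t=9*t^2 + 39*t + 12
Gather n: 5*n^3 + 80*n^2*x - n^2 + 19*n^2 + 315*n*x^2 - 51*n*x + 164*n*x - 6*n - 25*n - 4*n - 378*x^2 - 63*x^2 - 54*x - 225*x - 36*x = 5*n^3 + n^2*(80*x + 18) + n*(315*x^2 + 113*x - 35) - 441*x^2 - 315*x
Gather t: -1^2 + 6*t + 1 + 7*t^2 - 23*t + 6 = 7*t^2 - 17*t + 6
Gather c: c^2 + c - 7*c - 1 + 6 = c^2 - 6*c + 5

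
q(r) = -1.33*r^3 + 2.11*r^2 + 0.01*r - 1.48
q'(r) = -3.99*r^2 + 4.22*r + 0.01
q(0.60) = -1.00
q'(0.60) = 1.11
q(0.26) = -1.36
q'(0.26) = 0.84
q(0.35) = -1.28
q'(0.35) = 1.00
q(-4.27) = 140.50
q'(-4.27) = -90.76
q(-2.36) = 27.73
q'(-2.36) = -32.17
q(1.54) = -1.32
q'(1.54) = -2.95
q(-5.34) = 261.16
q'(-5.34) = -136.30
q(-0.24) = -1.34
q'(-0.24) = -1.23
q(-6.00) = 361.70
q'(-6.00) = -168.95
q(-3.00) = 53.39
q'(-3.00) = -48.56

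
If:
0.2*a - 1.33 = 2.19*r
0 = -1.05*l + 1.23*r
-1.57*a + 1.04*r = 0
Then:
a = -0.43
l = -0.76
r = -0.65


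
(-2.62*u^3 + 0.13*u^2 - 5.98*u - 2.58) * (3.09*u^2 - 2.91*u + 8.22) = -8.0958*u^5 + 8.0259*u^4 - 40.3929*u^3 + 10.4982*u^2 - 41.6478*u - 21.2076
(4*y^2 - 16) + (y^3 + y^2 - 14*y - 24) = y^3 + 5*y^2 - 14*y - 40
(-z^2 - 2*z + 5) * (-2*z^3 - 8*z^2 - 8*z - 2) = 2*z^5 + 12*z^4 + 14*z^3 - 22*z^2 - 36*z - 10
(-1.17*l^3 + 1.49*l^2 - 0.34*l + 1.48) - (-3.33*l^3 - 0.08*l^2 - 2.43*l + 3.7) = 2.16*l^3 + 1.57*l^2 + 2.09*l - 2.22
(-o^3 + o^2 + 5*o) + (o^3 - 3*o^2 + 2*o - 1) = -2*o^2 + 7*o - 1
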